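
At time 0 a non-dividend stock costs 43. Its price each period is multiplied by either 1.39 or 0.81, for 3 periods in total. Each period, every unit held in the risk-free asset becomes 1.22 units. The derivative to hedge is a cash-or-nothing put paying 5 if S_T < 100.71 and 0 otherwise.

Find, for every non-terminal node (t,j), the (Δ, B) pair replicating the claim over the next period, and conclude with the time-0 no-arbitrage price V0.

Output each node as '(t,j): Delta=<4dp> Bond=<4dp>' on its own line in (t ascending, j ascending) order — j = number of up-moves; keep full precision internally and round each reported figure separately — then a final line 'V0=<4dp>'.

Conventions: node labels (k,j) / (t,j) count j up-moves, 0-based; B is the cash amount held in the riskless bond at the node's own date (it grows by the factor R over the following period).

(0,0): Delta=-0.0673 Bond=4.6751
(1,0): Delta=0.0000 Bond=3.3593
(1,1): Delta=-0.0836 Bond=6.6757
(2,0): Delta=0.0000 Bond=4.0984
(2,1): Delta=0.0000 Bond=4.0984
(2,2): Delta=-0.1038 Bond=9.8219
V0=1.7809

No-arbitrage ⇒ martingale measure with p* = (R−d)/(u−d) = 0.7069.
At maturity the claim pays: V(3,0)=5.0000, V(3,1)=5.0000, V(3,2)=5.0000, V(3,3)=0.0000
(2,0): S=28.2123. Δ = (V_up−V_dn)/(S_up−S_dn) = (5.0000−5.0000)/(39.2151−22.8520) = 0.0000. V = [p*·5.0000 + (1−p*)·5.0000]/1.22 = 4.0984. B = V − Δ·S = 4.0984.
(2,1): S=48.4137. Δ = (V_up−V_dn)/(S_up−S_dn) = (5.0000−5.0000)/(67.2950−39.2151) = 0.0000. V = [p*·5.0000 + (1−p*)·5.0000]/1.22 = 4.0984. B = V − Δ·S = 4.0984.
(2,2): S=83.0803. Δ = (V_up−V_dn)/(S_up−S_dn) = (0.0000−5.0000)/(115.4816−67.2950) = -0.1038. V = [p*·0.0000 + (1−p*)·5.0000]/1.22 = 1.2012. B = V − Δ·S = 9.8219.
(1,0): S=34.8300. Δ = (V_up−V_dn)/(S_up−S_dn) = (4.0984−4.0984)/(48.4137−28.2123) = 0.0000. V = [p*·4.0984 + (1−p*)·4.0984]/1.22 = 3.3593. B = V − Δ·S = 3.3593.
(1,1): S=59.7700. Δ = (V_up−V_dn)/(S_up−S_dn) = (1.2012−4.0984)/(83.0803−48.4137) = -0.0836. V = [p*·1.2012 + (1−p*)·4.0984]/1.22 = 1.6807. B = V − Δ·S = 6.6757.
(0,0): S=43.0000. Δ = (V_up−V_dn)/(S_up−S_dn) = (1.6807−3.3593)/(59.7700−34.8300) = -0.0673. V = [p*·1.6807 + (1−p*)·3.3593]/1.22 = 1.7809. B = V − Δ·S = 4.6751.
Check: Δ(0,0)·S0 + B(0,0) = 1.7809 = V0.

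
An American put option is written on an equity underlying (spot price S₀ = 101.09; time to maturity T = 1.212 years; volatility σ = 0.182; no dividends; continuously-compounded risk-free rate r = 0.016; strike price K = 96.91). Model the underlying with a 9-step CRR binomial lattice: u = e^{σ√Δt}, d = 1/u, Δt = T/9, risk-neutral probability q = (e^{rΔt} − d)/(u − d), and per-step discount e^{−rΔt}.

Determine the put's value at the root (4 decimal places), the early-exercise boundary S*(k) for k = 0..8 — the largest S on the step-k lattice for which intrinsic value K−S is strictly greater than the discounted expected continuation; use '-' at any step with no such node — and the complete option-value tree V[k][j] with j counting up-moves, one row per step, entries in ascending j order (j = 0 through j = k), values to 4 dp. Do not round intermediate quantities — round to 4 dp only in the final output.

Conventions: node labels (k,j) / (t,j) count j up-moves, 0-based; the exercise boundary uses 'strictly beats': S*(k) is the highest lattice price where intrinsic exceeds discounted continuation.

price = 5.3748
boundary = - - - - 77.3900 72.3901 77.3900 82.7353 88.4497
tree:
5.3748
7.7662 3.0014
10.9152 4.6437 1.3683
14.8619 7.0069 2.2954 0.4451
19.5200 10.2577 3.7791 0.8183 0.0731
24.5199 14.4732 6.0771 1.4922 0.1463 0.0000
29.1968 19.5200 9.4776 2.6953 0.2930 0.0000 0.0000
33.5716 24.5199 14.1747 4.8110 0.5866 0.0000 0.0000 0.0000
37.6637 29.1968 19.5200 8.4603 1.1743 0.0000 0.0000 0.0000 0.0000
41.4914 33.5716 24.5199 14.1747 2.3511 0.0000 0.0000 0.0000 0.0000 0.0000

Δt=0.13467, u=1.06907, d=0.93539, q=0.49945, disc=e^(-rΔt)=0.99785
k=9 terminal: V=max(K-S,0) → 41.4914 33.5716 24.5199 14.1747 2.3511 0.0000 0.0000 0.0000 0.0000 0.0000
k=8: j=0 S=59.2463 intr=37.6637 cont=37.4551 V=37.6637[EX]; j=1 S=67.7132 intr=29.1968 cont=28.9883 V=29.1968[EX]; j=2 S=77.3900 intr=19.5200 cont=19.3114 V=19.5200[EX]; j=3 S=88.4497 intr=8.4603 cont=8.2517 V=8.4603[EX]; j=4 S=101.0900 intr=0.0000 cont=1.1743 V=1.1743[hold]; j=5 S=115.5367 intr=0.0000 cont=0.0000 V=0.0000[hold]; j=6 S=132.0479 intr=0.0000 cont=0.0000 V=0.0000[hold]; j=7 S=150.9188 intr=0.0000 cont=0.0000 V=0.0000[hold]; j=8 S=172.4865 intr=0.0000 cont=0.0000 V=0.0000[hold]  S*(8)=88.4497
k=7: j=0 S=63.3384 intr=33.5716 cont=33.3630 V=33.5716[EX]; j=1 S=72.3901 intr=24.5199 cont=24.3114 V=24.5199[EX]; j=2 S=82.7353 intr=14.1747 cont=13.9662 V=14.1747[EX]; j=3 S=94.5589 intr=2.3511 cont=4.8110 V=4.8110[hold]; j=4 S=108.0722 intr=0.0000 cont=0.5866 V=0.5866[hold]; j=5 S=123.5167 intr=0.0000 cont=0.0000 V=0.0000[hold]; j=6 S=141.1684 intr=0.0000 cont=0.0000 V=0.0000[hold]; j=7 S=161.3427 intr=0.0000 cont=0.0000 V=0.0000[hold]  S*(7)=82.7353
k=6: j=0 S=67.7132 intr=29.1968 cont=28.9883 V=29.1968[EX]; j=1 S=77.3900 intr=19.5200 cont=19.3114 V=19.5200[EX]; j=2 S=88.4497 intr=8.4603 cont=9.4776 V=9.4776[hold]; j=3 S=101.0900 intr=0.0000 cont=2.6953 V=2.6953[hold]; j=4 S=115.5367 intr=0.0000 cont=0.2930 V=0.2930[hold]; j=5 S=132.0479 intr=0.0000 cont=0.0000 V=0.0000[hold]; j=6 S=150.9188 intr=0.0000 cont=0.0000 V=0.0000[hold]  S*(6)=77.3900
k=5: j=0 S=72.3901 intr=24.5199 cont=24.3114 V=24.5199[EX]; j=1 S=82.7353 intr=14.1747 cont=14.4732 V=14.4732[hold]; j=2 S=94.5589 intr=2.3511 cont=6.0771 V=6.0771[hold]; j=3 S=108.0722 intr=0.0000 cont=1.4922 V=1.4922[hold]; j=4 S=123.5167 intr=0.0000 cont=0.1463 V=0.1463[hold]; j=5 S=141.1684 intr=0.0000 cont=0.0000 V=0.0000[hold]  S*(5)=72.3901
k=4: j=0 S=77.3900 intr=19.5200 cont=19.4602 V=19.5200[EX]; j=1 S=88.4497 intr=8.4603 cont=10.2577 V=10.2577[hold]; j=2 S=101.0900 intr=0.0000 cont=3.7791 V=3.7791[hold]; j=3 S=115.5367 intr=0.0000 cont=0.8183 V=0.8183[hold]; j=4 S=132.0479 intr=0.0000 cont=0.0731 V=0.0731[hold]  S*(4)=77.3900
k=3: j=0 S=82.7353 intr=14.1747 cont=14.8619 V=14.8619[hold]; j=1 S=94.5589 intr=2.3511 cont=7.0069 V=7.0069[hold]; j=2 S=108.0722 intr=0.0000 cont=2.2954 V=2.2954[hold]; j=3 S=123.5167 intr=0.0000 cont=0.4451 V=0.4451[hold]  S*(3)=-
k=2: j=0 S=88.4497 intr=8.4603 cont=10.9152 V=10.9152[hold]; j=1 S=101.0900 intr=0.0000 cont=4.6437 V=4.6437[hold]; j=2 S=115.5367 intr=0.0000 cont=1.3683 V=1.3683[hold]  S*(2)=-
k=1: j=0 S=94.5589 intr=2.3511 cont=7.7662 V=7.7662[hold]; j=1 S=108.0722 intr=0.0000 cont=3.0014 V=3.0014[hold]  S*(1)=-
k=0: j=0 S=101.0900 intr=0.0000 cont=5.3748 V=5.3748[hold]  S*(0)=-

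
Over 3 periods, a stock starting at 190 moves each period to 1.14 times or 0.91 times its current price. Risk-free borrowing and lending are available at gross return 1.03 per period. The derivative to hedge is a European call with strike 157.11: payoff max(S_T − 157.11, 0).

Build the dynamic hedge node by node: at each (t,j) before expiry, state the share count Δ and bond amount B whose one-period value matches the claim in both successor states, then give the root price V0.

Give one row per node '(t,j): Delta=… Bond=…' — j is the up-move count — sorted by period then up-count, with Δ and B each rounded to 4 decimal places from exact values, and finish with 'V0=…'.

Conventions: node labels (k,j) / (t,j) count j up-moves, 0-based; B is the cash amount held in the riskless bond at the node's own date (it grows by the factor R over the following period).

Under the risk-neutral measure, an up-move has probability p* = (R−d)/(u−d) = 0.5217 and values discount at R = 1.03.
Payoffs at expiry: V(3,0)=0.0000, V(3,1)=22.2565, V(3,2)=67.5908, V(3,3)=124.3834
Node (2,0) S=157.3390: V=(p*·22.2565+(1−p*)·0.0000)/1.03=11.2739; Δ=(22.2565−0.0000)/(179.3665−143.1785)=0.6150; B=V−Δ·S=-85.4934
Node (2,1) S=197.1060: V=(p*·67.5908+(1−p*)·22.2565)/1.03=44.5720; Δ=(67.5908−22.2565)/(224.7008−179.3665)=1.0000; B=V−Δ·S=-152.5340
Node (2,2) S=246.9240: V=(p*·124.3834+(1−p*)·67.5908)/1.03=94.3900; Δ=(124.3834−67.5908)/(281.4934−224.7008)=1.0000; B=V−Δ·S=-152.5340
Node (1,0) S=172.9000: V=(p*·44.5720+(1−p*)·11.2739)/1.03=27.8124; Δ=(44.5720−11.2739)/(197.1060−157.3390)=0.8373; B=V−Δ·S=-116.9622
Node (1,1) S=216.6000: V=(p*·94.3900+(1−p*)·44.5720)/1.03=68.5088; Δ=(94.3900−44.5720)/(246.9240−197.1060)=1.0000; B=V−Δ·S=-148.0912
Node (0,0) S=190.0000: V=(p*·68.5088+(1−p*)·27.8124)/1.03=47.6168; Δ=(68.5088−27.8124)/(216.6000−172.9000)=0.9313; B=V−Δ·S=-129.3237
Check: Δ(0,0)·S0 + B(0,0) = 47.6168 = V0.

(0,0): Delta=0.9313 Bond=-129.3237
(1,0): Delta=0.8373 Bond=-116.9622
(1,1): Delta=1.0000 Bond=-148.0912
(2,0): Delta=0.6150 Bond=-85.4934
(2,1): Delta=1.0000 Bond=-152.5340
(2,2): Delta=1.0000 Bond=-152.5340
V0=47.6168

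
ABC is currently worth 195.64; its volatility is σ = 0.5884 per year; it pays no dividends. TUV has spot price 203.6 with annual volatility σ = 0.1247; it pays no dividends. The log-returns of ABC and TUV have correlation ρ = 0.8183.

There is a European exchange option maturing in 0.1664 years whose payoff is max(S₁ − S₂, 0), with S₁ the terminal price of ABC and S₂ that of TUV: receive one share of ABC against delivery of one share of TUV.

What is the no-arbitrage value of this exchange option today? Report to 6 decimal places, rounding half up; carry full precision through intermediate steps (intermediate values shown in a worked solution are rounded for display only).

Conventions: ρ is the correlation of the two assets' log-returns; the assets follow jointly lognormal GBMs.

exchange price = 12.276699

σ_eff = √(σ₁² + σ₂² − 2ρσ₁σ₂) = √(0.5884² + 0.1247² − 2·0.8183·0.5884·0.1247) = 0.491611
d₁ = (ln(S₁/S₂) + (q₂ − q₁ + σ_eff²/2)T) / (σ_eff√T) = (ln(195.64/203.6) + (0.0 − 0.0 + 0.120841)·0.1664) / 0.200539 = -0.098600
d₂ = d₁ − σ_eff√T = -0.098600 − 0.200539 = -0.299139
N(d₁) = 0.460728,  N(d₂) = 0.382417
V = S₁·e^{−q₁T}·N(d₁) − S₂·e^{−q₂T}·N(d₂) = 90.136809 − 77.860110 = 12.276699
Key observation: r never enters — measured in units of TUV, the claim is a call on S₁/S₂ struck at 1, so only the dividend yields and σ_eff matter.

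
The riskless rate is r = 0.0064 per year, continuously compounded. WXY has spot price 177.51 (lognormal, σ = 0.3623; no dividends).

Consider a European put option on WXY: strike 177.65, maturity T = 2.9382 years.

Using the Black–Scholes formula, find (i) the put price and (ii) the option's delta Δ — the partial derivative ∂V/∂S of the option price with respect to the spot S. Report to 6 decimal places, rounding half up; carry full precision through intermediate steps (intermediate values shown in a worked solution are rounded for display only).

σ√T = 0.3623·√2.9382 = 0.621025
d₁ = (ln(S/K) + (r+σ²/2)T) / (σ√T) = (ln(177.51/177.65) + (0.0064+0.3623²/2)·2.9382) / 0.621025 = (-0.000788 + 0.211640) / 0.621025 = 0.339523
d₂ = d₁ − σ√T = 0.339523 − 0.621025 = -0.281502
e^{−rT} = 0.981371
N(−d₁) = 0.367108,  N(−d₂) = 0.610837
Put price V = K·e^{−rT}·N(−d₂) − S·N(−d₁) = 106.493752 − 65.165339 = 41.328412
Δ = −N(−d₁) = -0.367108

price = 41.328412
Δ = -0.367108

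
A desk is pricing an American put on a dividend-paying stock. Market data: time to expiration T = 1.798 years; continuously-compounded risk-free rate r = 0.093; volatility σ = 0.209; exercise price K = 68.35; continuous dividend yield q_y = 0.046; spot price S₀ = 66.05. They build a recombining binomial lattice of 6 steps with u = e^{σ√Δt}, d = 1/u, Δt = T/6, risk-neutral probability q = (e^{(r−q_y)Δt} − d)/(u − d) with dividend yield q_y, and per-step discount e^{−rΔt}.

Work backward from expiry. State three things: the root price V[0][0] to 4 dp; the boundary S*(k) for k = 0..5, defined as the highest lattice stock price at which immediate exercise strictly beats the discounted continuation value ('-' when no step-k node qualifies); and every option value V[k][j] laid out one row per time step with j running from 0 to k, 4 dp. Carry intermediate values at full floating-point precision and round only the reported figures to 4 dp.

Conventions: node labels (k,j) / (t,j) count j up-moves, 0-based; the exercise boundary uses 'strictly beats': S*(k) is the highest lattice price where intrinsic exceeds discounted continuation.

Δt=0.29967, u=1.12121, d=0.89189, q=0.53328, disc=e^(-rΔt)=0.97252
k=6 terminal: V=max(K-S,0) → 35.1035 26.5553 15.8091 2.3000 0.0000 0.0000 0.0000
k=5: j=0 S=37.2764 intr=31.0736 cont=29.7054 V=31.0736[EX]; j=1 S=46.8608 intr=21.4892 cont=20.2522 V=21.4892[EX]; j=2 S=58.9095 intr=9.4405 cont=8.3685 V=9.4405[EX]; j=3 S=74.0561 intr=0.0000 cont=1.0440 V=1.0440[hold]; j=4 S=93.0971 intr=0.0000 cont=0.0000 V=0.0000[hold]; j=5 S=117.0339 intr=0.0000 cont=0.0000 V=0.0000[hold]  S*(5)=58.9095
k=4: j=0 S=41.7947 intr=26.5553 cont=25.2489 V=26.5553[EX]; j=1 S=52.5409 intr=15.8091 cont=14.6499 V=15.8091[EX]; j=2 S=66.0500 intr=2.3000 cont=4.8264 V=4.8264[hold]; j=3 S=83.0326 intr=0.0000 cont=0.4738 V=0.4738[hold]; j=4 S=104.3816 intr=0.0000 cont=0.0000 V=0.0000[hold]  S*(4)=52.5409
k=3: j=0 S=46.8608 intr=21.4892 cont=20.2522 V=21.4892[EX]; j=1 S=58.9095 intr=9.4405 cont=9.6787 V=9.6787[hold]; j=2 S=74.0561 intr=0.0000 cont=2.4364 V=2.4364[hold]; j=3 S=93.0971 intr=0.0000 cont=0.2151 V=0.2151[hold]  S*(3)=46.8608
k=2: j=0 S=52.5409 intr=15.8091 cont=14.7734 V=15.8091[EX]; j=1 S=66.0500 intr=2.3000 cont=5.6567 V=5.6567[hold]; j=2 S=83.0326 intr=0.0000 cont=1.2174 V=1.2174[hold]  S*(2)=52.5409
k=1: j=0 S=58.9095 intr=9.4405 cont=10.1093 V=10.1093[hold]; j=1 S=74.0561 intr=0.0000 cont=3.1989 V=3.1989[hold]  S*(1)=-
k=0: j=0 S=66.0500 intr=2.3000 cont=6.2476 V=6.2476[hold]  S*(0)=-

price = 6.2476
boundary = - - 52.5409 46.8608 52.5409 58.9095
tree:
6.2476
10.1093 3.1989
15.8091 5.6567 1.2174
21.4892 9.6787 2.4364 0.2151
26.5553 15.8091 4.8264 0.4738 0.0000
31.0736 21.4892 9.4405 1.0440 0.0000 0.0000
35.1035 26.5553 15.8091 2.3000 0.0000 0.0000 0.0000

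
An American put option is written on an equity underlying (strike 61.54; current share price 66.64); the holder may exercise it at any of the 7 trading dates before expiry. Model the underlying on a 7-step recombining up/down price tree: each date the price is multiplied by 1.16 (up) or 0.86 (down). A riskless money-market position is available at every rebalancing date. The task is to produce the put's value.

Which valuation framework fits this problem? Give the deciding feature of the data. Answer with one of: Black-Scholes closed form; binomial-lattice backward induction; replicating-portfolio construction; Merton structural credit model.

framework: binomial-lattice backward induction

Key observation: the defining feature is the embedded early-exercise option across 7 discrete dates on the spot-66.64 tree; pricing the strike-61.54 put means working backward with an exercise test at every node.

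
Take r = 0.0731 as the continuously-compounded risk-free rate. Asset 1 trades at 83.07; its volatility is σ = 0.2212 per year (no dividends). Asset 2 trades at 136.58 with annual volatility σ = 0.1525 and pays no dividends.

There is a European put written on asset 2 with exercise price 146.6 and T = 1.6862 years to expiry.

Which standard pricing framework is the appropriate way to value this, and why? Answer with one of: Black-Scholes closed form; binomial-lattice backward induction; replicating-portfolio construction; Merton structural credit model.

Key observation: a European-exercise option on asset 2 struck at 146.6 — a GBM underlying with constant parameters — admits an analytic price: the data contain no early exercise, no discrete tree, no debt structure.

framework: Black-Scholes closed form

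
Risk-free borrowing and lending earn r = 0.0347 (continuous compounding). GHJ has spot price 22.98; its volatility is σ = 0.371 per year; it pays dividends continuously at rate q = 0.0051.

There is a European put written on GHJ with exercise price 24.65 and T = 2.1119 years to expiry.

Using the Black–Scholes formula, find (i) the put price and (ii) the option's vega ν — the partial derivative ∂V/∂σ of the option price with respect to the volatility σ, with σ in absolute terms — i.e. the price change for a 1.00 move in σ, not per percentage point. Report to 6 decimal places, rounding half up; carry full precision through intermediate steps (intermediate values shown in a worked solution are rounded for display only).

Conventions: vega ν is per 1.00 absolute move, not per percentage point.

σ√T = 0.371·√2.1119 = 0.539151
d₁ = (ln(S/K) + (r−q+σ²/2)T) / (σ√T) = (ln(22.98/24.65) + (0.0347−0.0051+0.371²/2)·2.1119) / 0.539151 = (-0.070153 + 0.207854) / 0.539151 = 0.255404
d₂ = d₁ − σ√T = 0.255404 − 0.539151 = -0.283747
e^{−rT} = 0.929338
e^{−qT} = 0.989287
N(−d₁) = 0.399205,  N(−d₂) = 0.611698
Put price V = K·e^{−rT}·N(−d₂) − S·e^{−qT}·N(−d₁) = 14.012881 − 9.075462 = 4.937419
φ(d₁) = (1/√(2π))·e^{−d₁²/2} = 0.386140
ν = S·e^{−qT}·φ(d₁)·√T = 12.757168

price = 4.937419
ν = 12.757168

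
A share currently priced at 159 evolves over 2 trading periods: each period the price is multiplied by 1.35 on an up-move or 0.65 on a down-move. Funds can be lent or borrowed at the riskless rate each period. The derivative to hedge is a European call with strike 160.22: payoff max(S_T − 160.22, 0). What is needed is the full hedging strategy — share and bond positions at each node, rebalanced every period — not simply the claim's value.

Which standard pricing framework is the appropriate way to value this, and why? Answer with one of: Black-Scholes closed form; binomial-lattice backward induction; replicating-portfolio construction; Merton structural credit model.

Key observation: the deliverable is the dynamic trading strategy on the 2-step tree (spot 159, moves 1.35 and 0.65), so the valuation must go through the node-by-node replicating-portfolio solve.

framework: replicating-portfolio construction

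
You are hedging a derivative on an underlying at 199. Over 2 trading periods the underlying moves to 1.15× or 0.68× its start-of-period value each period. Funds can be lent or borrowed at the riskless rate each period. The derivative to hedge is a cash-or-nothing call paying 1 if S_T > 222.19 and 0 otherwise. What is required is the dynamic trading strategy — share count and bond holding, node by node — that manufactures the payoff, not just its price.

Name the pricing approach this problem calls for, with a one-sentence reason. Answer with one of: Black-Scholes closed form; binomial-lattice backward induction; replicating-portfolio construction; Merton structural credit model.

Key observation: the deliverable is the dynamic trading strategy on the 2-step tree (spot 199, moves 1.15 and 0.68), so the valuation must go through the node-by-node replicating-portfolio solve.

framework: replicating-portfolio construction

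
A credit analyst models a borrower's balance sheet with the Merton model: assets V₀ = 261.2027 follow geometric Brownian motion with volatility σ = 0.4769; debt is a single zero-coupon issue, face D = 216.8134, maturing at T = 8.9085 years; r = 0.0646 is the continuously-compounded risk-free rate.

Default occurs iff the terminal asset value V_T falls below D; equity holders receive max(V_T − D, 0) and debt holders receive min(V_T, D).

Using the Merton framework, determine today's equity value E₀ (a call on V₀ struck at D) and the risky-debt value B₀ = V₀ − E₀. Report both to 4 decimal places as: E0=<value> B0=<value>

Work the structural quantities from V₀ = 261.2027 against face 216.8134:
d₁ = [ln(V₀/D) + (r + σ²/2)T] / (σ√T)
   = [ln(261.2027/216.8134) + (0.0646 + 0.5·0.4769²)·8.9085] / (0.4769·√8.9085)
   = [0.186260 + 1.588535] / 1.423409 = 1.246862
d₂ = d₁ − σ√T = 1.246862 − 1.423409 = -0.176546
N(d₁) = 0.893776,  N(d₂) = 0.429932,  e^(−rT) = 0.562430
E₀ = V₀·N(d₁) − D·e^(−rT)·N(d₂)
   = 261.2027·0.893776 − 216.8134·0.562430·0.429932 = 181.029766
B₀ = V₀ − E₀ = 261.2027 − 181.029766 = 80.172934

E0=181.0298 B0=80.1729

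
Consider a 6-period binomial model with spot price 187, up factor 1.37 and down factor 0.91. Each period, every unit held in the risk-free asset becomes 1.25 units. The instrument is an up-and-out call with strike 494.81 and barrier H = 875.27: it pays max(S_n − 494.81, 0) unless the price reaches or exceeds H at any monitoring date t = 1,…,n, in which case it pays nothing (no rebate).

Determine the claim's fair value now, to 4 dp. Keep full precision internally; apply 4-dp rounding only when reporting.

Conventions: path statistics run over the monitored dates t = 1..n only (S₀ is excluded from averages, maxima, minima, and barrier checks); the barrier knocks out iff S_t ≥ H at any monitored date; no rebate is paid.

Risk-neutral up-probability p* = (R−d)/(u−d) = (1.25−0.91)/(1.37−0.91) = 0.7391; the claim prices as the p*-weighted sum of path payoffs discounted by R^6.
Enumerate all 2^6 = 64 price paths (U = up ×1.37, D = down ×0.91); each path with k up-moves has probability p*^k·(1−p*)^(6−k).
DDDDDD: M=170.1700, payoff=0.0000, prob=0.000315
UDDDDD: M=256.1900, payoff=0.0000, prob=0.000893
DUDDDD: M=233.1329, payoff=0.0000, prob=0.000893
UUDDDD: M=350.9803, payoff=0.0000, prob=0.002530
DDUDDD: M=212.1509, payoff=0.0000, prob=0.000893
UDUDDD: M=319.3921, payoff=0.0000, prob=0.002530
DUUDDD: M=319.3921, payoff=0.0000, prob=0.002530
UUUDDD: M=480.8430, payoff=0.0000, prob=0.007169
DDDUDD: M=193.0574, payoff=0.0000, prob=0.000893
UDDUDD: M=290.6468, payoff=0.0000, prob=0.002530
DUDUDD: M=290.6468, payoff=0.0000, prob=0.002530
UUDUDD: M=437.5671, payoff=0.0000, prob=0.007169
DDUUDD: M=290.6468, payoff=0.0000, prob=0.002530
UDUUDD: M=437.5671, payoff=0.0000, prob=0.007169
DUUUDD: M=437.5671, payoff=0.0000, prob=0.007169
UUUUDD: M=658.7549, payoff=50.7050, prob=0.020311
DDDDUD: M=175.6822, payoff=0.0000, prob=0.000893
UDDDUD: M=264.4886, payoff=0.0000, prob=0.002530
DUDDUD: M=264.4886, payoff=0.0000, prob=0.002530
UUDDUD: M=398.1861, payoff=0.0000, prob=0.007169
DDUDUD: M=264.4886, payoff=0.0000, prob=0.002530
UDUDUD: M=398.1861, payoff=0.0000, prob=0.007169
DUUDUD: M=398.1861, payoff=0.0000, prob=0.007169
UUUDUD: M=599.4670, payoff=50.7050, prob=0.020311
DDDUUD: M=264.4886, payoff=0.0000, prob=0.002530
UDDUUD: M=398.1861, payoff=0.0000, prob=0.007169
DUDUUD: M=398.1861, payoff=0.0000, prob=0.007169
UUDUUD: M=599.4670, payoff=50.7050, prob=0.020311
DDUUUD: M=398.1861, payoff=0.0000, prob=0.007169
UDUUUD: M=599.4670, payoff=50.7050, prob=0.020311
DUUUUD: M=599.4670, payoff=50.7050, prob=0.020311
UUUUUD: M=902.4942, payoff=0.0000, prob=0.057548
DDDDDU: M=170.1700, payoff=0.0000, prob=0.000893
UDDDDU: M=256.1900, payoff=0.0000, prob=0.002530
DUDDDU: M=240.6846, payoff=0.0000, prob=0.002530
UUDDDU: M=362.3493, payoff=0.0000, prob=0.007169
DDUDDU: M=240.6846, payoff=0.0000, prob=0.002530
UDUDDU: M=362.3493, payoff=0.0000, prob=0.007169
DUUDDU: M=362.3493, payoff=0.0000, prob=0.007169
UUUDDU: M=545.5150, payoff=50.7050, prob=0.020311
DDDUDU: M=240.6846, payoff=0.0000, prob=0.002530
UDDUDU: M=362.3493, payoff=0.0000, prob=0.007169
DUDUDU: M=362.3493, payoff=0.0000, prob=0.007169
UUDUDU: M=545.5150, payoff=50.7050, prob=0.020311
DDUUDU: M=362.3493, payoff=0.0000, prob=0.007169
UDUUDU: M=545.5150, payoff=50.7050, prob=0.020311
DUUUDU: M=545.5150, payoff=50.7050, prob=0.020311
UUUUDU: M=821.2698, payoff=326.4598, prob=0.057548
DDDDUU: M=240.6846, payoff=0.0000, prob=0.002530
UDDDUU: M=362.3493, payoff=0.0000, prob=0.007169
DUDDUU: M=362.3493, payoff=0.0000, prob=0.007169
UUDDUU: M=545.5150, payoff=50.7050, prob=0.020311
DDUDUU: M=362.3493, payoff=0.0000, prob=0.007169
UDUDUU: M=545.5150, payoff=50.7050, prob=0.020311
DUUDUU: M=545.5150, payoff=50.7050, prob=0.020311
UUUDUU: M=821.2698, payoff=326.4598, prob=0.057548
DDDUUU: M=362.3493, payoff=0.0000, prob=0.007169
UDDUUU: M=545.5150, payoff=50.7050, prob=0.020311
DUDUUU: M=545.5150, payoff=50.7050, prob=0.020311
UUDUUU: M=821.2698, payoff=326.4598, prob=0.057548
DDUUUU: M=545.5150, payoff=50.7050, prob=0.020311
UDUUUU: M=821.2698, payoff=326.4598, prob=0.057548
DUUUUU: M=821.2698, payoff=326.4598, prob=0.057548
UUUUUU: M=1236.4171, payoff=0.0000, prob=0.163052
Price = Σ prob·payoff / R^6 = 109.383251 / 3.814697 = 28.6742

price = 28.6742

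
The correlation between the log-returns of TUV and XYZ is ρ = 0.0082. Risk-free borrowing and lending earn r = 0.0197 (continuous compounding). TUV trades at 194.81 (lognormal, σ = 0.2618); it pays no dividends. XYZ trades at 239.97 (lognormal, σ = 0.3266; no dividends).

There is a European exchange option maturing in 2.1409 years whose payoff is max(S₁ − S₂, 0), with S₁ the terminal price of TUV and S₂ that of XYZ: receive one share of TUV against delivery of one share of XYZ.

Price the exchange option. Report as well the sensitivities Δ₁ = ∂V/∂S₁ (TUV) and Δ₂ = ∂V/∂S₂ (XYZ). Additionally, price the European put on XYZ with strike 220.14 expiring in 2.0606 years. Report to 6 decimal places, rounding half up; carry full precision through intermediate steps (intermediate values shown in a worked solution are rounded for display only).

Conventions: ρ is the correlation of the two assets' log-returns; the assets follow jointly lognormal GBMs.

σ_eff = √(σ₁² + σ₂² − 2ρσ₁σ₂) = √(0.2618² + 0.3266² − 2·0.0082·0.2618·0.3266) = 0.416899
d₁ = (ln(S₁/S₂) + (q₂ − q₁ + σ_eff²/2)T) / (σ_eff√T) = (ln(194.81/239.97) + (0.0 − 0.0 + 0.086902)·2.1409) / 0.609998 = -0.036787
d₂ = d₁ − σ_eff√T = -0.036787 − 0.609998 = -0.646786
N(d₁) = 0.485327,  N(d₂) = 0.258885
V = S₁·e^{−q₁T}·N(d₁) − S₂·e^{−q₂T}·N(d₂) = 94.546620 − 62.124715 = 32.421905
Δ₁ = e^{−q₁T}·N(d₁) = 0.485327;  Δ₂ = −e^{−q₂T}·N(d₂) = -0.258885
[vanilla: XYZ put K=220.14]
σ√T = 0.3266·√2.0606 = 0.468827
d₁ = (ln(S/K) + (r+σ²/2)T) / (σ√T) = (ln(239.97/220.14) + (0.0197+0.3266²/2)·2.0606) / 0.468827 = (0.086250 + 0.150493) / 0.468827 = 0.504970
d₂ = d₁ − σ√T = 0.504970 − 0.468827 = 0.036142
e^{−rT} = 0.960219
N(−d₁) = 0.306790,  N(−d₂) = 0.485584
price = K·e^{−rT}·N(−d₂) − S·N(−d₁) = 102.644127 − 73.620418 = 29.023709

exchange price = 32.421905
Δ1 = 0.485327
Δ2 = -0.258885
price(XYZ put K=220.14) = 29.023709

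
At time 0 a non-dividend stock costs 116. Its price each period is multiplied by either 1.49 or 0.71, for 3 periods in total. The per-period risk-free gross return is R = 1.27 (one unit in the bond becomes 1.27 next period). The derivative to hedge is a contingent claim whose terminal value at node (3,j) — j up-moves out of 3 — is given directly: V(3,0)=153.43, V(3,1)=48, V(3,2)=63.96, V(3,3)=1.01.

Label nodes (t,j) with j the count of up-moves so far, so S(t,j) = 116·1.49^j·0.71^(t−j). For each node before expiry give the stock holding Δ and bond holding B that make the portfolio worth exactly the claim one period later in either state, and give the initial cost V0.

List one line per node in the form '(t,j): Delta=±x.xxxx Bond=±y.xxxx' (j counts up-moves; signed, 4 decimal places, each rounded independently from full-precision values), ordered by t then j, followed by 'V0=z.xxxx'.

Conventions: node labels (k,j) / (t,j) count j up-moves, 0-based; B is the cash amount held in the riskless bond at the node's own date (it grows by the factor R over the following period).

(0,0): Delta=-0.2355 Bond=46.8176
(1,0): Delta=-0.2240 Bond=58.5123
(1,1): Delta=-0.2377 Bond=59.8300
(2,0): Delta=-2.3115 Bond=196.3766
(2,1): Delta=0.1667 Bond=26.3561
(2,2): Delta=-0.3134 Bond=95.4808
V0=19.4969

Risk-neutral probability p* = (R−d)/(u−d) = (1.27−0.71)/(1.49−0.71) = 0.7179.
Expiry values: V(3,0)=153.4300, V(3,1)=48.0000, V(3,2)=63.9600, V(3,3)=1.0100
(2,0): S=58.4756. Δ = (V_up−V_dn)/(S_up−S_dn) = (48.0000−153.4300)/(87.1286−41.5177) = -2.3115. V = [p*·48.0000 + (1−p*)·153.4300]/1.27 = 61.2100. B = V − Δ·S = 196.3766.
(2,1): S=122.7164. Δ = (V_up−V_dn)/(S_up−S_dn) = (63.9600−48.0000)/(182.8474−87.1286) = 0.1667. V = [p*·63.9600 + (1−p*)·48.0000]/1.27 = 46.8177. B = V − Δ·S = 26.3561.
(2,2): S=257.5316. Δ = (V_up−V_dn)/(S_up−S_dn) = (1.0100−63.9600)/(383.7221−182.8474) = -0.3134. V = [p*·1.0100 + (1−p*)·63.9600]/1.27 = 14.7757. B = V − Δ·S = 95.4808.
(1,0): S=82.3600. Δ = (V_up−V_dn)/(S_up−S_dn) = (46.8177−61.2100)/(122.7164−58.4756) = -0.2240. V = [p*·46.8177 + (1−p*)·61.2100]/1.27 = 40.0607. B = V − Δ·S = 58.5123.
(1,1): S=172.8400. Δ = (V_up−V_dn)/(S_up−S_dn) = (14.7757−46.8177)/(257.5316−122.7164) = -0.2377. V = [p*·14.7757 + (1−p*)·46.8177]/1.27 = 18.7505. B = V − Δ·S = 59.8300.
(0,0): S=116.0000. Δ = (V_up−V_dn)/(S_up−S_dn) = (18.7505−40.0607)/(172.8400−82.3600) = -0.2355. V = [p*·18.7505 + (1−p*)·40.0607]/1.27 = 19.4969. B = V − Δ·S = 46.8176.
Sanity check at the root: Δ(0,0)·S0 + B(0,0) reproduces V0 = 19.4969.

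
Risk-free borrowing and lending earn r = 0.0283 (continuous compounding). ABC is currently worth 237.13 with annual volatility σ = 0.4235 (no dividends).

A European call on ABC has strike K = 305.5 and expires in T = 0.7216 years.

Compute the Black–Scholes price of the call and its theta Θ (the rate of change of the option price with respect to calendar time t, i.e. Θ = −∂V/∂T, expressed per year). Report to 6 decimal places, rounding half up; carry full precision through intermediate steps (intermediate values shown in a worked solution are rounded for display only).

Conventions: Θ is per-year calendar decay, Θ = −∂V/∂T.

price = 14.822034
Θ = -22.867950

σ√T = 0.4235·√0.7216 = 0.359751
d₁ = (ln(S/K) + (r+σ²/2)T) / (σ√T) = (ln(237.13/305.5) + (0.0283+0.4235²/2)·0.7216) / 0.359751 = (-0.253341 + 0.085132) / 0.359751 = -0.467573
d₂ = d₁ − σ√T = -0.467573 − 0.359751 = -0.827324
e^{−rT} = 0.979786
N(d₁) = 0.320045,  N(d₂) = 0.204027
Call price V = S·N(d₁) − K·e^{−rT}·N(d₂) = 75.892276 − 61.070242 = 14.822034
φ(d₁) = (1/√(2π))·e^{−d₁²/2} = 0.357632
Θ = −S·φ(d₁)·σ/(2√T) − r·K·e^{−rT}·N(d₂) = −21.139662 − 1.728288 = -22.867950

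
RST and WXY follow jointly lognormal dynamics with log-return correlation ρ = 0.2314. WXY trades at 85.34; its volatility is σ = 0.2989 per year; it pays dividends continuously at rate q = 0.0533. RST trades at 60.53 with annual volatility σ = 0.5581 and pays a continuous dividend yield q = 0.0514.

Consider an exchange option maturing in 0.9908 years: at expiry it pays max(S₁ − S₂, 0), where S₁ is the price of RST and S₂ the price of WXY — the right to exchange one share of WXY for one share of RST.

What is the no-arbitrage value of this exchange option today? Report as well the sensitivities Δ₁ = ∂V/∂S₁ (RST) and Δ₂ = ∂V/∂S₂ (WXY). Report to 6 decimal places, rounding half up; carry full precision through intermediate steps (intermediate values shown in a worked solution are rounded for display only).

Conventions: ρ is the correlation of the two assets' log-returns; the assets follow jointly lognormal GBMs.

exchange price = 6.344302
Δ1 = 0.355824
Δ2 = -0.178038

σ_eff = √(σ₁² + σ₂² − 2ρσ₁σ₂) = √(0.5581² + 0.2989² − 2·0.2314·0.5581·0.2989) = 0.568871
d₁ = (ln(S₁/S₂) + (q₂ − q₁ + σ_eff²/2)T) / (σ_eff√T) = (ln(60.53/85.34) + (0.0533 − 0.0514 + 0.161807)·0.9908) / 0.566248 = -0.320183
d₂ = d₁ − σ_eff√T = -0.320183 − 0.566248 = -0.886431
N(d₁) = 0.374415,  N(d₂) = 0.187693
V = S₁·e^{−q₁T}·N(d₁) − S₂·e^{−q₂T}·N(d₂) = 21.538045 − 15.193743 = 6.344302
Key observation: no risk-free rate is needed — with the second asset as numeraire the exchange option is a call on the ratio S₁/S₂, and r cancels out of the value.
Δ₁ = e^{−q₁T}·N(d₁) = 0.355824;  Δ₂ = −e^{−q₂T}·N(d₂) = -0.178038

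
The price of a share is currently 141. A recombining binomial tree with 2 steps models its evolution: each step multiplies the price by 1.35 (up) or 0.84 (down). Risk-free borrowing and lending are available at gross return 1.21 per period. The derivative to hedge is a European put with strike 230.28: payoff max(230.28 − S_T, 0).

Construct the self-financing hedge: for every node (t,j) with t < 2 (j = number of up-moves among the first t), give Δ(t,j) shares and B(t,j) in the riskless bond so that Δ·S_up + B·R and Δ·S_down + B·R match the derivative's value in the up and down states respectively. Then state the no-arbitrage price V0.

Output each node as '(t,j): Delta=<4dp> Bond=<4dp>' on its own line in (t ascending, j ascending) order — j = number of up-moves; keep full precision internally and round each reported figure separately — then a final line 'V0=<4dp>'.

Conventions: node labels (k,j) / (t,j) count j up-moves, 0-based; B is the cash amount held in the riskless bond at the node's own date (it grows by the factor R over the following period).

No-arbitrage ⇒ martingale measure with p* = (R−d)/(u−d) = 0.7255.
Payoffs at expiry: V(2,0)=130.7904, V(2,1)=70.3860, V(2,2)=0.0000
(1,0): S=118.4400. Δ = (V_up−V_dn)/(S_up−S_dn) = (70.3860−130.7904)/(159.8940−99.4896) = -1.0000. V = [p*·70.3860 + (1−p*)·130.7904]/1.21 = 71.8740. B = V − Δ·S = 190.3140.
(1,1): S=190.3500. Δ = (V_up−V_dn)/(S_up−S_dn) = (0.0000−70.3860)/(256.9725−159.8940) = -0.7250. V = [p*·0.0000 + (1−p*)·70.3860]/1.21 = 15.9683. B = V − Δ·S = 153.9801.
(0,0): S=141.0000. Δ = (V_up−V_dn)/(S_up−S_dn) = (15.9683−71.8740)/(190.3500−118.4400) = -0.7774. V = [p*·15.9683 + (1−p*)·71.8740]/1.21 = 25.8801. B = V − Δ·S = 135.4993.
Sanity check at the root: Δ(0,0)·S0 + B(0,0) reproduces V0 = 25.8801.

(0,0): Delta=-0.7774 Bond=135.4993
(1,0): Delta=-1.0000 Bond=190.3140
(1,1): Delta=-0.7250 Bond=153.9801
V0=25.8801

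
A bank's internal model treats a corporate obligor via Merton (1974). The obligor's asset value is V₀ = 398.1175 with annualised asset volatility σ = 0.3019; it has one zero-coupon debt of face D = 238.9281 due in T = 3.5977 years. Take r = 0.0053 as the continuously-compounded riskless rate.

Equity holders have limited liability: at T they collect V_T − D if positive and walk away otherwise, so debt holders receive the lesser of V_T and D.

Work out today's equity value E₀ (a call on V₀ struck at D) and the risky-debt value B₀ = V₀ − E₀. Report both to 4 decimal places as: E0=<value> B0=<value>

E0=180.0627 B0=218.0548

Apply the equity-as-call identities (strike 238.9281, horizon 3.5977 years):
d₁ = [ln(V₀/D) + (r + σ²/2)T] / (σ√T)
   = [ln(398.1175/238.9281) + (0.0053 + 0.5·0.3019²)·3.5977] / (0.3019·√3.5977)
   = [0.510585 + 0.183021] / 0.572632 = 1.211260
d₂ = d₁ − σ√T = 1.211260 − 0.572632 = 0.638628
N(d₁) = 0.887102,  N(d₂) = 0.738467,  e^(−rT) = 0.981113
E₀ = V₀·N(d₁) − D·e^(−rT)·N(d₂)
   = 398.1175·0.887102 − 238.9281·0.981113·0.738467 = 180.062696
B₀ = V₀ − E₀ = 398.1175 − 180.062696 = 218.054804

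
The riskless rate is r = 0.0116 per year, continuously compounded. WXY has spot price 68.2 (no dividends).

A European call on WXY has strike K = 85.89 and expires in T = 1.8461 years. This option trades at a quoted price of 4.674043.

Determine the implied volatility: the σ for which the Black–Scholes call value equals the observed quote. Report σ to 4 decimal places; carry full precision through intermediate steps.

sigma = 0.2642

At σ = 0.2642 the Black–Scholes value reproduces the quote:
σ√T = 0.2642·√1.8461 = 0.358972
d₁ = (ln(S/K) + (r+σ²/2)T) / (σ√T) = (ln(68.2/85.89) + (0.0116+0.2642²/2)·1.8461) / 0.358972 = (-0.230623 + 0.085845) / 0.358972 = -0.403312
d₂ = d₁ − σ√T = -0.403312 − 0.358972 = -0.762284
e^{−rT} = 0.978813
N(d₁) = 0.343359,  N(d₂) = 0.222945
V = S·N(d₁) − K·e^{−rT}·N(d₂) = 23.417107 − 18.743064 = 4.674043 (equal to the quote); since ∂V/∂σ > 0 for all σ, the implied volatility is unique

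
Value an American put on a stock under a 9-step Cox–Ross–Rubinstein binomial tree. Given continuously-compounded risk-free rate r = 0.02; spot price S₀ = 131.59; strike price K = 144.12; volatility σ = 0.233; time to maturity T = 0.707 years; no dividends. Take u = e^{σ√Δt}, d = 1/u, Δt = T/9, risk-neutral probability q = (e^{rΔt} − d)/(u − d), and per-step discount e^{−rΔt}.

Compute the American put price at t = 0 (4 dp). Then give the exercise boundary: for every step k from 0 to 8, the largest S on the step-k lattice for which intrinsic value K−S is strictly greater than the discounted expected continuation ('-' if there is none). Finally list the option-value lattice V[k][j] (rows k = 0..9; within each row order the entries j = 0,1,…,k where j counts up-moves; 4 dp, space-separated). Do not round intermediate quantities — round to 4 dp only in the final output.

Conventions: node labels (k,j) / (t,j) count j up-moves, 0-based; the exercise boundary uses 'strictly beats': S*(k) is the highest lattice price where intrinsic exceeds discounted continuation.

Δt=0.07856  u=1.06748  d=0.93678  q=0.49571  discount=0.99843
step 9 (expiry): payoffs max(K−S,0) = 71.0112 60.8109 49.1874 35.9421 20.8489 3.6498 0.0000 0.0000 0.0000 0.0000
step 8: (k=8,j=0): S=78.0425, K−S=66.0775, hold=65.8513 ⇒ V=66.0775 exercise | (k=8,j=1): S=88.9312, K−S=55.1888, hold=54.9626 ⇒ V=55.1888 exercise | (k=8,j=2): S=101.3391, K−S=42.7809, hold=42.5547 ⇒ V=42.7809 exercise | (k=8,j=3): S=115.4782, K−S=28.6418, hold=28.4156 ⇒ V=28.6418 exercise | (k=8,j=4): S=131.5900, K−S=12.5300, hold=12.3037 ⇒ V=12.5300 exercise | (k=8,j=5): S=149.9498, K−S=0.0000, hold=1.8376 ⇒ V=1.8376 continue | (k=8,j=6): S=170.8712, K−S=0.0000, hold=0.0000 ⇒ V=0.0000 continue | (k=8,j=7): S=194.7115, K−S=0.0000, hold=0.0000 ⇒ V=0.0000 continue | (k=8,j=8): S=221.8782, K−S=0.0000, hold=0.0000 ⇒ V=0.0000 continue  boundary S*=131.5900
step 7: (k=7,j=0): S=83.3091, K−S=60.8109, hold=60.5846 ⇒ V=60.8109 exercise | (k=7,j=1): S=94.9326, K−S=49.1874, hold=48.9611 ⇒ V=49.1874 exercise | (k=7,j=2): S=108.1779, K−S=35.9421, hold=35.7159 ⇒ V=35.9421 exercise | (k=7,j=3): S=123.2711, K−S=20.8489, hold=20.6226 ⇒ V=20.8489 exercise | (k=7,j=4): S=140.4702, K−S=3.6498, hold=7.2183 ⇒ V=7.2183 continue | (k=7,j=5): S=160.0690, K−S=0.0000, hold=0.9253 ⇒ V=0.9253 continue | (k=7,j=6): S=182.4023, K−S=0.0000, hold=0.0000 ⇒ V=0.0000 continue | (k=7,j=7): S=207.8515, K−S=0.0000, hold=0.0000 ⇒ V=0.0000 continue  boundary S*=123.2711
step 6: (k=6,j=0): S=88.9312, K−S=55.1888, hold=54.9626 ⇒ V=55.1888 exercise | (k=6,j=1): S=101.3391, K−S=42.7809, hold=42.5547 ⇒ V=42.7809 exercise | (k=6,j=2): S=115.4782, K−S=28.6418, hold=28.4156 ⇒ V=28.6418 exercise | (k=6,j=3): S=131.5900, K−S=12.5300, hold=14.0700 ⇒ V=14.0700 continue | (k=6,j=4): S=149.9498, K−S=0.0000, hold=4.0924 ⇒ V=4.0924 continue | (k=6,j=5): S=170.8712, K−S=0.0000, hold=0.4659 ⇒ V=0.4659 continue | (k=6,j=6): S=194.7115, K−S=0.0000, hold=0.0000 ⇒ V=0.0000 continue  boundary S*=115.4782
step 5: (k=5,j=0): S=94.9326, K−S=49.1874, hold=48.9611 ⇒ V=49.1874 exercise | (k=5,j=1): S=108.1779, K−S=35.9421, hold=35.7159 ⇒ V=35.9421 exercise | (k=5,j=2): S=123.2711, K−S=20.8489, hold=21.3848 ⇒ V=21.3848 continue | (k=5,j=3): S=140.4702, K−S=3.6498, hold=9.1096 ⇒ V=9.1096 continue | (k=5,j=4): S=160.0690, K−S=0.0000, hold=2.2911 ⇒ V=2.2911 continue | (k=5,j=5): S=182.4023, K−S=0.0000, hold=0.2346 ⇒ V=0.2346 continue  boundary S*=108.1779
step 4: (k=4,j=0): S=101.3391, K−S=42.7809, hold=42.5547 ⇒ V=42.7809 exercise | (k=4,j=1): S=115.4782, K−S=28.6418, hold=28.6808 ⇒ V=28.6808 continue | (k=4,j=2): S=131.5900, K−S=12.5300, hold=15.2759 ⇒ V=15.2759 continue | (k=4,j=3): S=149.9498, K−S=0.0000, hold=5.7206 ⇒ V=5.7206 continue | (k=4,j=4): S=170.8712, K−S=0.0000, hold=1.2696 ⇒ V=1.2696 continue  boundary S*=101.3391
step 3: (k=3,j=0): S=108.1779, K−S=35.9421, hold=35.7352 ⇒ V=35.9421 exercise | (k=3,j=1): S=123.2711, K−S=20.8489, hold=22.0013 ⇒ V=22.0013 continue | (k=3,j=2): S=140.4702, K−S=3.6498, hold=10.5227 ⇒ V=10.5227 continue | (k=3,j=3): S=160.0690, K−S=0.0000, hold=3.5087 ⇒ V=3.5087 continue  boundary S*=108.1779
step 2: (k=2,j=0): S=115.4782, K−S=28.6418, hold=28.9859 ⇒ V=28.9859 continue | (k=2,j=1): S=131.5900, K−S=12.5300, hold=16.2856 ⇒ V=16.2856 continue | (k=2,j=2): S=149.9498, K−S=0.0000, hold=7.0347 ⇒ V=7.0347 continue  boundary S*=-
step 1: (k=1,j=0): S=123.2711, K−S=20.8489, hold=22.6546 ⇒ V=22.6546 continue | (k=1,j=1): S=140.4702, K−S=3.6498, hold=11.6815 ⇒ V=11.6815 continue  boundary S*=-
step 0: (k=0,j=0): S=131.5900, K−S=12.5300, hold=17.1881 ⇒ V=17.1881 continue  boundary S*=-

price = 17.1881
boundary = - - - 108.1779 101.3391 108.1779 115.4782 123.2711 131.5900
tree:
17.1881
22.6546 11.6815
28.9859 16.2856 7.0347
35.9421 22.0013 10.5227 3.5087
42.7809 28.6808 15.2759 5.7206 1.2696
49.1874 35.9421 21.3848 9.1096 2.2911 0.2346
55.1888 42.7809 28.6418 14.0700 4.0924 0.4659 0.0000
60.8109 49.1874 35.9421 20.8489 7.2183 0.9253 0.0000 0.0000
66.0775 55.1888 42.7809 28.6418 12.5300 1.8376 0.0000 0.0000 0.0000
71.0112 60.8109 49.1874 35.9421 20.8489 3.6498 0.0000 0.0000 0.0000 0.0000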